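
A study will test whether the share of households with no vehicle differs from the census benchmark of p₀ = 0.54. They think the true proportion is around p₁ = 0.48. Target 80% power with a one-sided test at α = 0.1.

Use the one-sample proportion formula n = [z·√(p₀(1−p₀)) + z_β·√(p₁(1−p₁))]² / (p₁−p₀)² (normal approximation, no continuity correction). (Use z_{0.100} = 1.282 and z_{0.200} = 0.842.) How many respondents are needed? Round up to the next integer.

n = [z_α·√(p₀q₀) + z_β·√(p₁q₁)]² / (p₁ − p₀)²
  = [1.282·√(0.54·0.46) + 0.842·√(0.48·0.52)]² / (-0.06)²
  = [1.282·0.4984 + 0.842·0.4996]² / 0.0036
  = [1.0596]² / 0.0036
  = 311.88
Round up → n = 312.

n = 312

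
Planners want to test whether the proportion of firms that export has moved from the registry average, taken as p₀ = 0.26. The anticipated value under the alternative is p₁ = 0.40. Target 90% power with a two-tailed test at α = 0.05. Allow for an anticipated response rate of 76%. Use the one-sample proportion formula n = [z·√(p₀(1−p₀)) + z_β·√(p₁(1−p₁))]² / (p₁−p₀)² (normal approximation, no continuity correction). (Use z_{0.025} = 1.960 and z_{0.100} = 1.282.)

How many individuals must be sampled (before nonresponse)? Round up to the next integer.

n = [z_{α/2}·√(p₀q₀) + z_β·√(p₁q₁)]² / (p₁ − p₀)²
  = [1.960·√(0.26·0.74) + 1.282·√(0.40·0.60)]² / (0.14)²
  = [1.960·0.4386 + 1.282·0.4899]² / 0.0196
  = [1.4878]² / 0.0196
  = 112.93
Adjust for 76% response: 112.93 / 0.76 = 148.59.
Round up → n = 149.

n = 149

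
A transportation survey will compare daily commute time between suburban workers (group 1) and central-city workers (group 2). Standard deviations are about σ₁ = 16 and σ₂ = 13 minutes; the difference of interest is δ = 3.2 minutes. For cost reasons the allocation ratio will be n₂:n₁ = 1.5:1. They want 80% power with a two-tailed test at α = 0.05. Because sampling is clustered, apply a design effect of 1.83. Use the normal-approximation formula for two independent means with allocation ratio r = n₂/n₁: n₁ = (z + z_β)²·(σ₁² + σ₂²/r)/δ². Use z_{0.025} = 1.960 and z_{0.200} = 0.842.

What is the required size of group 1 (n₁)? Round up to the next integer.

n₁ = (z_{α/2} + z_β)² · (σ₁² + σ₂²/r) / δ²
   = (1.960 + 0.842)² · (16² + 13²/1.5) / 3.2²
   = 7.8512 · (256 + 112.6667) / 10.24
   = 7.8512 · 368.6667 / 10.24
   = 282.66
Design effect: 1.83 × 282.66 = 517.27.
Round up → n₁ = 518; n₂ = r·n₁ = 1.5 × 518 = 777.

n₁ = 518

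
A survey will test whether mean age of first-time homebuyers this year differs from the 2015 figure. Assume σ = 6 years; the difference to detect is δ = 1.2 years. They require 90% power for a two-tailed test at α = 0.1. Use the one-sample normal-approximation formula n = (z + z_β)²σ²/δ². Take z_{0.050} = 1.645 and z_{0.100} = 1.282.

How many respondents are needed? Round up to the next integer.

n = 215

n = (z_{α/2} + z_β)² · σ² / δ²
  = (1.645 + 1.282)² · 6² / 1.2²
  = 8.5673 · 36 / 1.44
  = 214.18
Round up → n = 215.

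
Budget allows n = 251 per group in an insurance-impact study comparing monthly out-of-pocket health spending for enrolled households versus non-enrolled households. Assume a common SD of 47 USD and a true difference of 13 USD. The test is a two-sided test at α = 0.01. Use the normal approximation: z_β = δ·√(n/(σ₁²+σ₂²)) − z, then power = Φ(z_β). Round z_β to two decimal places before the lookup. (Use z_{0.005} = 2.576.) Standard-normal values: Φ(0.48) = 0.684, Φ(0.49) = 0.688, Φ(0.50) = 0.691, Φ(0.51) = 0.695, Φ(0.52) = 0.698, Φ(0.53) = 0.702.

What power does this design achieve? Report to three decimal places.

Power ≈ 0.698

z_β = δ·√(n/(σ₁²+σ₂²)) − z_{α/2}
    = 13 · √(251/4418) − 2.576
    = 13 · 0.23835 − 2.576
    = 3.0986 − 2.576 = 0.5226 → 0.52
Power = Φ(0.52) = 0.698.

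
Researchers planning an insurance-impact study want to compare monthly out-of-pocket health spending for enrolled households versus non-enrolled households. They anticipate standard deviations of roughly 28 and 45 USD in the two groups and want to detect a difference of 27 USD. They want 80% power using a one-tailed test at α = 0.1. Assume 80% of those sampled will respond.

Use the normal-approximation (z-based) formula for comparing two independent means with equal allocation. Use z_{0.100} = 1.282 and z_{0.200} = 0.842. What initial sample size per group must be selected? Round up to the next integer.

n = 22 per group

n = (z_α + z_β)² · (σ₁² + σ₂²) / δ²
  = (1.282 + 0.842)² · (28² + 45² = 2809) / 27²
  = 4.5114 · 2809 / 729
  = 17.38
Adjust for 80% response: 17.38 / 0.80 = 21.73.
Round up → n = 22 per group.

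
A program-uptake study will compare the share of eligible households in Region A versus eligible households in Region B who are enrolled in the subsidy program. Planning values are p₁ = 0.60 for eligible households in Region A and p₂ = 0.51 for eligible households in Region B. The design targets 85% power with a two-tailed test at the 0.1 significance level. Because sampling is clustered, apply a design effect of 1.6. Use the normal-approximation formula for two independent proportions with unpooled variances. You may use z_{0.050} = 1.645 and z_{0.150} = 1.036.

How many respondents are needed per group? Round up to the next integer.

n = 696 per group

n = (z_{α/2} + z_β)² · [p₁(1−p₁) + p₂(1−p₂)] / (p₁ − p₂)²
  = (1.645 + 1.036)² · (0.60·0.40 + 0.51·0.49) / (0.09)²
  = (2.681)² · (0.2400 + 0.2499) / 0.0081
  = 7.1878 · 0.4899 / 0.0081
  = 434.73
Design effect: 1.6 × 434.73 = 695.56.
Round up → n = 696 per group.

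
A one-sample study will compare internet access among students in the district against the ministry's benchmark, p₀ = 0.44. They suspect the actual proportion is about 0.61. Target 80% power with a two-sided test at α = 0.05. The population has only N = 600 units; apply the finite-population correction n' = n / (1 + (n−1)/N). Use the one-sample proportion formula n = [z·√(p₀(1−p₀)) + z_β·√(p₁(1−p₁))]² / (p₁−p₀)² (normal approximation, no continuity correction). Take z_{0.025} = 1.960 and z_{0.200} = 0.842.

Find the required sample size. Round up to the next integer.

n = [z_{α/2}·√(p₀q₀) + z_β·√(p₁q₁)]² / (p₁ − p₀)²
  = [1.960·√(0.44·0.56) + 0.842·√(0.61·0.39)]² / (0.17)²
  = [1.960·0.4964 + 0.842·0.4877]² / 0.0289
  = [1.3836]² / 0.0289
  = 66.24
Finite-population correction (N = 600): 66.24 / (1 + (66.24 − 1)/600) = 59.74.
Round up → n = 60.

n = 60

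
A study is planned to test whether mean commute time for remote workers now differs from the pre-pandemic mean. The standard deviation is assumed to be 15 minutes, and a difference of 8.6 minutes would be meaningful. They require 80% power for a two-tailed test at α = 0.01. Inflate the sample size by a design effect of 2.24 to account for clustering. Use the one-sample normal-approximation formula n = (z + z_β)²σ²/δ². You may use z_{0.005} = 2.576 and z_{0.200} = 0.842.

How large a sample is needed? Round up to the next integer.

n = (z_{α/2} + z_β)² · σ² / δ²
  = (2.576 + 0.842)² · 15² / 8.6²
  = 11.6827 · 225 / 73.96
  = 35.54
Design effect: 2.24 × 35.54 = 79.61.
Round up → n = 80.

n = 80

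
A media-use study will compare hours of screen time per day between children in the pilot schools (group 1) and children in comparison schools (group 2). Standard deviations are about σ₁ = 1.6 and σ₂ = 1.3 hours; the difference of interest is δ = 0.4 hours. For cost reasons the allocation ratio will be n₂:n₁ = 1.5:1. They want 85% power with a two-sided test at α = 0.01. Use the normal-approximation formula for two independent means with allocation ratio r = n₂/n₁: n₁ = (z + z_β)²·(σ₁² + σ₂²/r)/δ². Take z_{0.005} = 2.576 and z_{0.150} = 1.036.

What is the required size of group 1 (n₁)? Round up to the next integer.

n₁ = (z_{α/2} + z_β)² · (σ₁² + σ₂²/r) / δ²
   = (2.576 + 1.036)² · (1.6² + 1.3²/1.5) / 0.4²
   = 13.0465 · (2.56 + 1.1267) / 0.16
   = 13.0465 · 3.6867 / 0.16
   = 300.61
Round up → n₁ = 301; n₂ = r·n₁ = 1.5 × 301 = 452.

n₁ = 301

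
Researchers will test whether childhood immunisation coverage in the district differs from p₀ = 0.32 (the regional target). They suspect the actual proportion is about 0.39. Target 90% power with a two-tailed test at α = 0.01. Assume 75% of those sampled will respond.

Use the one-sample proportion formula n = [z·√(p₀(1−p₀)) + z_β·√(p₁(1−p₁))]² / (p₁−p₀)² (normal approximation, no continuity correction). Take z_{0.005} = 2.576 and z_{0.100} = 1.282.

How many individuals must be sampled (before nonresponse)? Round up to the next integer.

n = 909

n = [z_{α/2}·√(p₀q₀) + z_β·√(p₁q₁)]² / (p₁ − p₀)²
  = [2.576·√(0.32·0.68) + 1.282·√(0.39·0.61)]² / (0.07)²
  = [2.576·0.4665 + 1.282·0.4877]² / 0.0049
  = [1.8269]² / 0.0049
  = 681.16
Adjust for 75% response: 681.16 / 0.75 = 908.22.
Round up → n = 909.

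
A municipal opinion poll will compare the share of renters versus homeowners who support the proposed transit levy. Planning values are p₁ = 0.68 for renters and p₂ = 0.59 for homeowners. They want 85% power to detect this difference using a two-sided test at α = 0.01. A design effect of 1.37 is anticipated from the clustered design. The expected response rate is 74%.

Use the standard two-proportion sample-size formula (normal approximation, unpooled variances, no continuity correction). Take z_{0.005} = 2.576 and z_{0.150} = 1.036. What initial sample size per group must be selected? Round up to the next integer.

n = 1371 per group

n = (z_{α/2} + z_β)² · [p₁(1−p₁) + p₂(1−p₂)] / (p₁ − p₂)²
  = (2.576 + 1.036)² · (0.68·0.32 + 0.59·0.41) / (0.09)²
  = (3.612)² · (0.2176 + 0.2419) / 0.0081
  = 13.0465 · 0.4595 / 0.0081
  = 740.11
Design effect: 1.37 × 740.11 = 1013.95.
Adjust for 74% response: 1013.95 / 0.74 = 1370.20.
Round up → n = 1371 per group.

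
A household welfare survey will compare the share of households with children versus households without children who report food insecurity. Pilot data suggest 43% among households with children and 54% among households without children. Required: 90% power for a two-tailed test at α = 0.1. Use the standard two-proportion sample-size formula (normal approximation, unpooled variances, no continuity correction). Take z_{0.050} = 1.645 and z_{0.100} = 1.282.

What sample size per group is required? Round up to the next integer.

n = 350 per group

n = (z_{α/2} + z_β)² · [p₁(1−p₁) + p₂(1−p₂)] / (p₁ − p₂)²
  = (1.645 + 1.282)² · (0.43·0.57 + 0.54·0.46) / (-0.11)²
  = (2.927)² · (0.2451 + 0.2484) / 0.0121
  = 8.5673 · 0.4935 / 0.0121
  = 349.42
Round up → n = 350 per group.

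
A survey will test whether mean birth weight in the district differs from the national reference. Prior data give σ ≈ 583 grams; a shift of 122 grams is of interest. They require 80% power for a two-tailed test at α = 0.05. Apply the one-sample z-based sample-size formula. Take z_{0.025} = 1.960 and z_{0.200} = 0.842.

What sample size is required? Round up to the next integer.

n = (z_{α/2} + z_β)² · σ² / δ²
  = (1.960 + 0.842)² · 583² / 122²
  = 7.8512 · 339889 / 14884
  = 179.29
Round up → n = 180.

n = 180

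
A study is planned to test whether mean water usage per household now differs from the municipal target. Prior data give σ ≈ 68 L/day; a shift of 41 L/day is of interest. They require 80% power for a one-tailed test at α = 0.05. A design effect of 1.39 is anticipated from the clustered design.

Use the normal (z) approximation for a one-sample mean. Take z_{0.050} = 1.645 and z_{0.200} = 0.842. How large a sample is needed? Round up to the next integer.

n = 24

n = (z_α + z_β)² · σ² / δ²
  = (1.645 + 0.842)² · 68² / 41²
  = 6.1852 · 4624 / 1681
  = 17.01
Design effect: 1.39 × 17.01 = 23.65.
Round up → n = 24.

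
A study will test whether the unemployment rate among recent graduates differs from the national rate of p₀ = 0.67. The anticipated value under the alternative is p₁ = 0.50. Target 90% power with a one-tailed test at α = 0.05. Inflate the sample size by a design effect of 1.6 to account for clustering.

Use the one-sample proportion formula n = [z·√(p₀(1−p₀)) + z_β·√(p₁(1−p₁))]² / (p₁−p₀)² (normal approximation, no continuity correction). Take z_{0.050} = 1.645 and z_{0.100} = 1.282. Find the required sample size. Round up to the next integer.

n = 111

n = [z_α·√(p₀q₀) + z_β·√(p₁q₁)]² / (p₁ − p₀)²
  = [1.645·√(0.67·0.33) + 1.282·√(0.50·0.50)]² / (-0.17)²
  = [1.645·0.4702 + 1.282·0.5000]² / 0.0289
  = [1.4145]² / 0.0289
  = 69.23
Design effect: 1.6 × 69.23 = 110.77.
Round up → n = 111.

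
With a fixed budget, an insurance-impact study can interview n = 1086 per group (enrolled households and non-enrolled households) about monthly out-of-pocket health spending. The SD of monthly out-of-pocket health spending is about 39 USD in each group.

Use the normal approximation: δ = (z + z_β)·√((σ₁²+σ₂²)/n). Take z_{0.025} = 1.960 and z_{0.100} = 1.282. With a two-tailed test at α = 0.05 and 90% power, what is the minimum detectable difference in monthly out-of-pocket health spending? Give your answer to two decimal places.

Minimum detectable difference ≈ 5.43 USD

δ = (z_{α/2} + z_β) · √((σ₁²+σ₂²)/n)
  = (1.960 + 1.282) · √(3042/1086)
  = 3.242 · √2.8011
  = 3.242 · 1.6737
  = 5.4260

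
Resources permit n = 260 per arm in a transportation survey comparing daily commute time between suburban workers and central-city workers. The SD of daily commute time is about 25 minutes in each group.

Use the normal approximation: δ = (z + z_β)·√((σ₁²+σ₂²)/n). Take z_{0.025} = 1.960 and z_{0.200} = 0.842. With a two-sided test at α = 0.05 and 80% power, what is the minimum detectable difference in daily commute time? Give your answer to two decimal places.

δ = (z_{α/2} + z_β) · √((σ₁²+σ₂²)/n)
  = (1.960 + 0.842) · √(1250/260)
  = 2.802 · √4.8077
  = 2.802 · 2.1926
  = 6.1438

Minimum detectable difference ≈ 6.14 minutes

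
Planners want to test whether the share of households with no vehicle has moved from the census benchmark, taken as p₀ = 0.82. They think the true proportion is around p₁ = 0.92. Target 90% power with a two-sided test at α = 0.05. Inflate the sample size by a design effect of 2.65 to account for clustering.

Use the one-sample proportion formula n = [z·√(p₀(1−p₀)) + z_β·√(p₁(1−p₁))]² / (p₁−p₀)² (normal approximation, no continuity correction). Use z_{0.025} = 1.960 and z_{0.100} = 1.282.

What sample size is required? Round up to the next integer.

n = 322

n = [z_{α/2}·√(p₀q₀) + z_β·√(p₁q₁)]² / (p₁ − p₀)²
  = [1.960·√(0.82·0.18) + 1.282·√(0.92·0.08)]² / (0.10)²
  = [1.960·0.3842 + 1.282·0.2713]² / 0.0100
  = [1.1008]² / 0.0100
  = 121.18
Design effect: 2.65 × 121.18 = 321.12.
Round up → n = 322.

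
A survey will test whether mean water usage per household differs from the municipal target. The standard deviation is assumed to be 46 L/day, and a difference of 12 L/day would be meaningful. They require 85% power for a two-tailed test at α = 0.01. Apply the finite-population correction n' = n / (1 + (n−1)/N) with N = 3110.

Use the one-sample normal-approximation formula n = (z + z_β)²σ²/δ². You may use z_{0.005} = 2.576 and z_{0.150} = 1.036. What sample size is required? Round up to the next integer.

n = (z_{α/2} + z_β)² · σ² / δ²
  = (2.576 + 1.036)² · 46² / 12²
  = 13.0465 · 2116 / 144
  = 191.71
Finite-population correction (N = 3110): 191.71 / (1 + (191.71 − 1)/3110) = 180.63.
Round up → n = 181.

n = 181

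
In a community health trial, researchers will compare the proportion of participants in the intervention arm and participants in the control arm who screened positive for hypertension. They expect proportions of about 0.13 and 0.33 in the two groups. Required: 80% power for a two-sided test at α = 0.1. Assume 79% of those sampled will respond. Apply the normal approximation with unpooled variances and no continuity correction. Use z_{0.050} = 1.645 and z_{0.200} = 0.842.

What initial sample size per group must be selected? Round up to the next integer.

n = 66 per group

n = (z_{α/2} + z_β)² · [p₁(1−p₁) + p₂(1−p₂)] / (p₁ − p₂)²
  = (1.645 + 0.842)² · (0.13·0.87 + 0.33·0.67) / (-0.20)²
  = (2.487)² · (0.1131 + 0.2211) / 0.0400
  = 6.1852 · 0.3342 / 0.0400
  = 51.68
Adjust for 79% response: 51.68 / 0.79 = 65.41.
Round up → n = 66 per group.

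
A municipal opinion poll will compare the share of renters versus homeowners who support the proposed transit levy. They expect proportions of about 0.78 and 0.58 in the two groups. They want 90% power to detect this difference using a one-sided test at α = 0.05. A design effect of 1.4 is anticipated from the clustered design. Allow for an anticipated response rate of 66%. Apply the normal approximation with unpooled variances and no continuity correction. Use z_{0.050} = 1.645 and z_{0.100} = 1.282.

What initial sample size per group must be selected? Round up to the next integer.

n = (z_α + z_β)² · [p₁(1−p₁) + p₂(1−p₂)] / (p₁ − p₂)²
  = (1.645 + 1.282)² · (0.78·0.22 + 0.58·0.42) / (0.20)²
  = (2.927)² · (0.1716 + 0.2436) / 0.0400
  = 8.5673 · 0.4152 / 0.0400
  = 88.93
Design effect: 1.4 × 88.93 = 124.50.
Adjust for 66% response: 124.50 / 0.66 = 188.64.
Round up → n = 189 per group.

n = 189 per group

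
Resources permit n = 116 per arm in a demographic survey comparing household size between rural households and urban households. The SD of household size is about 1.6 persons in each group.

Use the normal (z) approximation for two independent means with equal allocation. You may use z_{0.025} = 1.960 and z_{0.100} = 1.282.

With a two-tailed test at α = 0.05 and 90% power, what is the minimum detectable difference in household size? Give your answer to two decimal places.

δ = (z_{α/2} + z_β) · √((σ₁²+σ₂²)/n)
  = (1.960 + 1.282) · √(5.12/116)
  = 3.242 · √0.04414
  = 3.242 · 0.2101
  = 0.6811

Minimum detectable difference ≈ 0.68 persons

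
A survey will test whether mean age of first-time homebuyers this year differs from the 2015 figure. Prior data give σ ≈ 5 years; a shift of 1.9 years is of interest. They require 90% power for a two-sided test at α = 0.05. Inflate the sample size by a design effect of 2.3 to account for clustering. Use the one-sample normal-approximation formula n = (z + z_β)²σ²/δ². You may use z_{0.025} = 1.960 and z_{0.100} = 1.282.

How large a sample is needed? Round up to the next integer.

n = 168

n = (z_{α/2} + z_β)² · σ² / δ²
  = (1.960 + 1.282)² · 5² / 1.9²
  = 10.5106 · 25 / 3.61
  = 72.79
Design effect: 2.3 × 72.79 = 167.41.
Round up → n = 168.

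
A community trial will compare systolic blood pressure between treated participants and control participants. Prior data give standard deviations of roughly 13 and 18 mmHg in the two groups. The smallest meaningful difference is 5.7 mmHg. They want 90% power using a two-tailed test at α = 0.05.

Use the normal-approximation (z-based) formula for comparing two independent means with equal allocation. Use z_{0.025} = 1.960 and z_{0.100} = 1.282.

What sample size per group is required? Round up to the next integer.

n = 160 per group

n = (z_{α/2} + z_β)² · (σ₁² + σ₂²) / δ²
  = (1.960 + 1.282)² · (13² + 18² = 493) / 5.7²
  = 10.5106 · 493 / 32.49
  = 159.49
Round up → n = 160 per group.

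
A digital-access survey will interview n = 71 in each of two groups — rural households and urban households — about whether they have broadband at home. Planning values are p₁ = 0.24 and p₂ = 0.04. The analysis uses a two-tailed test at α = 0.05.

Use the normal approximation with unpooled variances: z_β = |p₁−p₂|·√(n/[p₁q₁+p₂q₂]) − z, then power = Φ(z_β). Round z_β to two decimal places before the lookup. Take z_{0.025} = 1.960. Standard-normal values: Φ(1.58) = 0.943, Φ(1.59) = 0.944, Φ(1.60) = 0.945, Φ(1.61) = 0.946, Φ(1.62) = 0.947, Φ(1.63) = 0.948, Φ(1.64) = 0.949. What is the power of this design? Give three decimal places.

z_β = |p₁−p₂|·√(n/[p₁q₁+p₂q₂]) − z_{α/2}
    = 0.20 · √(71/0.2208) − 1.960
    = 0.20 · 17.9320 − 1.960
    = 3.5864 − 1.960 = 1.6264 → 1.63
Power = Φ(1.63) = 0.948.

Power ≈ 0.948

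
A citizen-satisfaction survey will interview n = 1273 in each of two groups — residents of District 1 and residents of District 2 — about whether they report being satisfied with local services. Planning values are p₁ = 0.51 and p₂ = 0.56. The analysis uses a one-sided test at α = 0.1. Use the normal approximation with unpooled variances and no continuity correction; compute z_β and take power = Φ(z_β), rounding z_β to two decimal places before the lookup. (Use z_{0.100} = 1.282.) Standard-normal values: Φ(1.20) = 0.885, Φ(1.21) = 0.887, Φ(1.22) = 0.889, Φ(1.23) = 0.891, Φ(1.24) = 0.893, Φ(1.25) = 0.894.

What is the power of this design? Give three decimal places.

Power ≈ 0.894

z_β = |p₁−p₂|·√(n/[p₁q₁+p₂q₂]) − z_α
    = 0.05 · √(1273/0.4963) − 1.282
    = 0.05 · 50.6456 − 1.282
    = 2.5323 − 1.282 = 1.2503 → 1.25
Power = Φ(1.25) = 0.894.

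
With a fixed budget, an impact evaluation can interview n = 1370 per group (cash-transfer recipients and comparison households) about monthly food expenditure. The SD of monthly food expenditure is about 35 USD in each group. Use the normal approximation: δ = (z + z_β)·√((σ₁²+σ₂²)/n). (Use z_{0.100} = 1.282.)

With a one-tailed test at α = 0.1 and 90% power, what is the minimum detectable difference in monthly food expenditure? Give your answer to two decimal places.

Minimum detectable difference ≈ 3.43 USD

δ = (z_α + z_β) · √((σ₁²+σ₂²)/n)
  = (1.282 + 1.282) · √(2450/1370)
  = 2.564 · √1.7883
  = 2.564 · 1.3373
  = 3.4288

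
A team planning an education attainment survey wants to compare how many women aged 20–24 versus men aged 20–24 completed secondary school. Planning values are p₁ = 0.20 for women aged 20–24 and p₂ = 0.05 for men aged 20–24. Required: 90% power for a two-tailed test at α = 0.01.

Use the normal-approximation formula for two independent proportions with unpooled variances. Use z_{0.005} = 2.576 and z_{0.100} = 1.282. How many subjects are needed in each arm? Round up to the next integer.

n = 138 per group

n = (z_{α/2} + z_β)² · [p₁(1−p₁) + p₂(1−p₂)] / (p₁ − p₂)²
  = (2.576 + 1.282)² · (0.20·0.80 + 0.05·0.95) / (0.15)²
  = (3.858)² · (0.1600 + 0.0475) / 0.0225
  = 14.8842 · 0.2075 / 0.0225
  = 137.27
Round up → n = 138 per group.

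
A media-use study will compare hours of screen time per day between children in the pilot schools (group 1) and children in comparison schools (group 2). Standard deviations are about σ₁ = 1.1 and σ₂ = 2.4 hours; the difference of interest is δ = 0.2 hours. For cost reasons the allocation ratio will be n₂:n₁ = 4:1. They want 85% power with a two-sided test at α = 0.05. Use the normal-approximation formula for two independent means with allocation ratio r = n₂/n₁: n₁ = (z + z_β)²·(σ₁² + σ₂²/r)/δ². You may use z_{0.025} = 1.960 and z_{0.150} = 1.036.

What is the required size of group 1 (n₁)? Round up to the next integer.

n₁ = 595

n₁ = (z_{α/2} + z_β)² · (σ₁² + σ₂²/r) / δ²
   = (1.960 + 1.036)² · (1.1² + 2.4²/4) / 0.2²
   = 8.9760 · (1.21 + 1.44) / 0.04
   = 8.9760 · 2.65 / 0.04
   = 594.66
Round up → n₁ = 595; n₂ = r·n₁ = 4 × 595 = 2380.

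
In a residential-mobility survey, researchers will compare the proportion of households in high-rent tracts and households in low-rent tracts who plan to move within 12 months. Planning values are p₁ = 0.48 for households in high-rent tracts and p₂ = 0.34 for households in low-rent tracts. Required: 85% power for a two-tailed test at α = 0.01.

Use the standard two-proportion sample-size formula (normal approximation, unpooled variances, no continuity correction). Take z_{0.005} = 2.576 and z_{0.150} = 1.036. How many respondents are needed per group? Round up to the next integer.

n = 316 per group

n = (z_{α/2} + z_β)² · [p₁(1−p₁) + p₂(1−p₂)] / (p₁ − p₂)²
  = (2.576 + 1.036)² · (0.48·0.52 + 0.34·0.66) / (0.14)²
  = (3.612)² · (0.2496 + 0.2244) / 0.0196
  = 13.0465 · 0.4740 / 0.0196
  = 315.51
Round up → n = 316 per group.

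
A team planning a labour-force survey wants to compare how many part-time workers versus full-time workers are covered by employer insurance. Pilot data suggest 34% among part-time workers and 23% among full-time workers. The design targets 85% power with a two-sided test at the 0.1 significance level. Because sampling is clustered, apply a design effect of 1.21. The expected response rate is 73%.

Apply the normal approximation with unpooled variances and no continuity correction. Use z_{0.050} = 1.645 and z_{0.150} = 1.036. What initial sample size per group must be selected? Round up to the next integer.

n = (z_{α/2} + z_β)² · [p₁(1−p₁) + p₂(1−p₂)] / (p₁ − p₂)²
  = (1.645 + 1.036)² · (0.34·0.66 + 0.23·0.77) / (0.11)²
  = (2.681)² · (0.2244 + 0.1771) / 0.0121
  = 7.1878 · 0.4015 / 0.0121
  = 238.50
Design effect: 1.21 × 238.50 = 288.59.
Adjust for 73% response: 288.59 / 0.73 = 395.33.
Round up → n = 396 per group.

n = 396 per group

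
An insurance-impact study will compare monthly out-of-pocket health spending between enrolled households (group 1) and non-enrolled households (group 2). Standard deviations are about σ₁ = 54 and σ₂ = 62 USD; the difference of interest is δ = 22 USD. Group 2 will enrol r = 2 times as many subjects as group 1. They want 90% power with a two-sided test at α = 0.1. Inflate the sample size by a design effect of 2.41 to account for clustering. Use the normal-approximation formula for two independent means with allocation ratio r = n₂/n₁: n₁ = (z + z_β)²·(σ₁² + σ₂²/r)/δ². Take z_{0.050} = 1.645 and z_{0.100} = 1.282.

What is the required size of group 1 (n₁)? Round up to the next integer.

n₁ = 207

n₁ = (z_{α/2} + z_β)² · (σ₁² + σ₂²/r) / δ²
   = (1.645 + 1.282)² · (54² + 62²/2) / 22²
   = 8.5673 · (2916 + 1922) / 484
   = 8.5673 · 4838 / 484
   = 85.64
Design effect: 2.41 × 85.64 = 206.39.
Round up → n₁ = 207; n₂ = r·n₁ = 2 × 207 = 414.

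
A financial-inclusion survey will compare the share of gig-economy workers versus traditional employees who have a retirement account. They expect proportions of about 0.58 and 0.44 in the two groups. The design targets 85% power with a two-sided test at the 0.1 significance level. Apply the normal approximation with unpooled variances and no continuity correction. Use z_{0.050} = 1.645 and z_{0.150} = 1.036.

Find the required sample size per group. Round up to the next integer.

n = (z_{α/2} + z_β)² · [p₁(1−p₁) + p₂(1−p₂)] / (p₁ − p₂)²
  = (1.645 + 1.036)² · (0.58·0.42 + 0.44·0.56) / (0.14)²
  = (2.681)² · (0.2436 + 0.2464) / 0.0196
  = 7.1878 · 0.4900 / 0.0196
  = 179.69
Round up → n = 180 per group.

n = 180 per group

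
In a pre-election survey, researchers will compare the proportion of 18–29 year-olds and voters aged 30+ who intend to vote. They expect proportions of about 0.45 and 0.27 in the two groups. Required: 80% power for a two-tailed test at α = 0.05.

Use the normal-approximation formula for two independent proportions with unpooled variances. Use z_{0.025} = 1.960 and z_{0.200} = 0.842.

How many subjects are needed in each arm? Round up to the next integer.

n = 108 per group

n = (z_{α/2} + z_β)² · [p₁(1−p₁) + p₂(1−p₂)] / (p₁ − p₂)²
  = (1.960 + 0.842)² · (0.45·0.55 + 0.27·0.73) / (0.18)²
  = (2.802)² · (0.2475 + 0.1971) / 0.0324
  = 7.8512 · 0.4446 / 0.0324
  = 107.74
Round up → n = 108 per group.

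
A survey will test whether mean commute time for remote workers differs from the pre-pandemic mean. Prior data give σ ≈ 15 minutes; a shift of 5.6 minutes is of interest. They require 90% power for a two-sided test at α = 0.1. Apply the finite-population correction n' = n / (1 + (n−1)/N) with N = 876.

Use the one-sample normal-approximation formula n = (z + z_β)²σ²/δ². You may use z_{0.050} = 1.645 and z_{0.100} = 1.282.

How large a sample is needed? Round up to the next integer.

n = 58

n = (z_{α/2} + z_β)² · σ² / δ²
  = (1.645 + 1.282)² · 15² / 5.6²
  = 8.5673 · 225 / 31.36
  = 61.47
Finite-population correction (N = 876): 61.47 / (1 + (61.47 − 1)/876) = 57.50.
Round up → n = 58.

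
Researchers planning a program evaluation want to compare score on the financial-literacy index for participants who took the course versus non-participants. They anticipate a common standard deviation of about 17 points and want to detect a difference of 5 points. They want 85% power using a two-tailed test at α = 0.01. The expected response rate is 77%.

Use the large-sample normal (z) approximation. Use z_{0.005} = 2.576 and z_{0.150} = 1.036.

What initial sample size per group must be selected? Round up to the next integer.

n = (z_{α/2} + z_β)² · (σ₁² + σ₂²) / δ²
  = (2.576 + 1.036)² · (2·17² = 578) / 5²
  = 13.0465 · 578 / 25
  = 301.64
Adjust for 77% response: 301.64 / 0.77 = 391.74.
Round up → n = 392 per group.

n = 392 per group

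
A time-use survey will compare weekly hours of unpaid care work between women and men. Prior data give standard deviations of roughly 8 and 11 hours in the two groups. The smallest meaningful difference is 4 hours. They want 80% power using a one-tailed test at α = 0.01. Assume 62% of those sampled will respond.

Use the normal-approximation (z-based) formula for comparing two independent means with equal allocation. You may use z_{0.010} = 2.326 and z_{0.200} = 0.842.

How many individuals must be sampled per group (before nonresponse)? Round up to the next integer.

n = 188 per group

n = (z_α + z_β)² · (σ₁² + σ₂²) / δ²
  = (2.326 + 0.842)² · (8² + 11² = 185) / 4²
  = 10.0362 · 185 / 16
  = 116.04
Adjust for 62% response: 116.04 / 0.62 = 187.17.
Round up → n = 188 per group.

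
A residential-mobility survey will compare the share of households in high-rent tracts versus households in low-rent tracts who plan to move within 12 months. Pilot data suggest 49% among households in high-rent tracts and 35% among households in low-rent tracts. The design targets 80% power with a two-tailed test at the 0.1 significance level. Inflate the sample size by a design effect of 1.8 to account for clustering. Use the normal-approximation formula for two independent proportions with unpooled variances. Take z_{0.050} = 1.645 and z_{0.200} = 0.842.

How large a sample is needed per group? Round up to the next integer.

n = 272 per group

n = (z_{α/2} + z_β)² · [p₁(1−p₁) + p₂(1−p₂)] / (p₁ − p₂)²
  = (1.645 + 0.842)² · (0.49·0.51 + 0.35·0.65) / (0.14)²
  = (2.487)² · (0.2499 + 0.2275) / 0.0196
  = 6.1852 · 0.4774 / 0.0196
  = 150.65
Design effect: 1.8 × 150.65 = 271.18.
Round up → n = 272 per group.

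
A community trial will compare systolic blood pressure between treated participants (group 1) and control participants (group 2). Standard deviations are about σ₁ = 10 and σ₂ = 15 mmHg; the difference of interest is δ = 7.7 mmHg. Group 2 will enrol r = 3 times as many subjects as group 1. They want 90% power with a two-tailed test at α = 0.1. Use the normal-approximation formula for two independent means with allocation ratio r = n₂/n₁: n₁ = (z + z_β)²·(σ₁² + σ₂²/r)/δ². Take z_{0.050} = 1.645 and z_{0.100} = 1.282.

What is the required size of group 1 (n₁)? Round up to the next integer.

n₁ = 26

n₁ = (z_{α/2} + z_β)² · (σ₁² + σ₂²/r) / δ²
   = (1.645 + 1.282)² · (10² + 15²/3) / 7.7²
   = 8.5673 · (100 + 75) / 59.29
   = 8.5673 · 175 / 59.29
   = 25.29
Round up → n₁ = 26; n₂ = r·n₁ = 3 × 26 = 78.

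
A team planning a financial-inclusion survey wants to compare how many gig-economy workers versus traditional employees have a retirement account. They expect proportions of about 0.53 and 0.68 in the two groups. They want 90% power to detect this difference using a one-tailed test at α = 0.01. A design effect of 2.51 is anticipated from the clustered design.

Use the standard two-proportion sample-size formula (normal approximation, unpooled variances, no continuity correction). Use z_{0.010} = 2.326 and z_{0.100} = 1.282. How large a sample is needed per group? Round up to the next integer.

n = 678 per group

n = (z_α + z_β)² · [p₁(1−p₁) + p₂(1−p₂)] / (p₁ − p₂)²
  = (2.326 + 1.282)² · (0.53·0.47 + 0.68·0.32) / (-0.15)²
  = (3.608)² · (0.2491 + 0.2176) / 0.0225
  = 13.0177 · 0.4667 / 0.0225
  = 270.02
Design effect: 2.51 × 270.02 = 677.74.
Round up → n = 678 per group.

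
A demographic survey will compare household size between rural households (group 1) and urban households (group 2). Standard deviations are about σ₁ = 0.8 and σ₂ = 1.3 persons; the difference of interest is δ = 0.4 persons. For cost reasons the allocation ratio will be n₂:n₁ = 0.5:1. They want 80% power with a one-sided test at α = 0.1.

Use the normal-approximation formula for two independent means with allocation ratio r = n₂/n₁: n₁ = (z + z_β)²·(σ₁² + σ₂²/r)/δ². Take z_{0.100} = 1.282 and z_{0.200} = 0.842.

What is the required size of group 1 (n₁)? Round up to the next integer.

n₁ = 114

n₁ = (z_α + z_β)² · (σ₁² + σ₂²/r) / δ²
   = (1.282 + 0.842)² · (0.8² + 1.3²/0.5) / 0.4²
   = 4.5114 · (0.64 + 3.38) / 0.16
   = 4.5114 · 4.02 / 0.16
   = 113.35
Round up → n₁ = 114; n₂ = r·n₁ = 0.5 × 114 = 57.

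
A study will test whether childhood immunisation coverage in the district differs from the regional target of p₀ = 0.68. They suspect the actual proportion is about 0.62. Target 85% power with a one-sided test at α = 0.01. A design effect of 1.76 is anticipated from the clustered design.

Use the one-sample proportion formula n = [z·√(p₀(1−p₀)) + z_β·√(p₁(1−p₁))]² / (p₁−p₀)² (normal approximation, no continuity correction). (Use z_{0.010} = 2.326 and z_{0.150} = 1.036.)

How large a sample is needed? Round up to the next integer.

n = 1233

n = [z_α·√(p₀q₀) + z_β·√(p₁q₁)]² / (p₁ − p₀)²
  = [2.326·√(0.68·0.32) + 1.036·√(0.62·0.38)]² / (-0.06)²
  = [2.326·0.4665 + 1.036·0.4854]² / 0.0036
  = [1.5879]² / 0.0036
  = 700.38
Design effect: 1.76 × 700.38 = 1232.67.
Round up → n = 1233.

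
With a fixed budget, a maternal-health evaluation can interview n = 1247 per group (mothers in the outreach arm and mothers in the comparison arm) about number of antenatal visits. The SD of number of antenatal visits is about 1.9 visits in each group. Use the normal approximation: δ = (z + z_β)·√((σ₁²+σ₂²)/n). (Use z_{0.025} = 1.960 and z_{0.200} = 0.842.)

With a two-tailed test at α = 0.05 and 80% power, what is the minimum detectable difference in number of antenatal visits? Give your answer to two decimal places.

δ = (z_{α/2} + z_β) · √((σ₁²+σ₂²)/n)
  = (1.960 + 0.842) · √(7.22/1247)
  = 2.802 · √0.00579
  = 2.802 · 0.0761
  = 0.2132

Minimum detectable difference ≈ 0.21 visits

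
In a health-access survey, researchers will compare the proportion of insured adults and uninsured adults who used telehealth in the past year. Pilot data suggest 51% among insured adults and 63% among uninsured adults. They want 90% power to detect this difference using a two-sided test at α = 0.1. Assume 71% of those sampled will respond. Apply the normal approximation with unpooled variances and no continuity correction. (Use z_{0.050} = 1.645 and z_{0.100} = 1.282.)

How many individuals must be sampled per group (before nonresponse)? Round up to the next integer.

n = 405 per group

n = (z_{α/2} + z_β)² · [p₁(1−p₁) + p₂(1−p₂)] / (p₁ − p₂)²
  = (1.645 + 1.282)² · (0.51·0.49 + 0.63·0.37) / (-0.12)²
  = (2.927)² · (0.2499 + 0.2331) / 0.0144
  = 8.5673 · 0.4830 / 0.0144
  = 287.36
Adjust for 71% response: 287.36 / 0.71 = 404.74.
Round up → n = 405 per group.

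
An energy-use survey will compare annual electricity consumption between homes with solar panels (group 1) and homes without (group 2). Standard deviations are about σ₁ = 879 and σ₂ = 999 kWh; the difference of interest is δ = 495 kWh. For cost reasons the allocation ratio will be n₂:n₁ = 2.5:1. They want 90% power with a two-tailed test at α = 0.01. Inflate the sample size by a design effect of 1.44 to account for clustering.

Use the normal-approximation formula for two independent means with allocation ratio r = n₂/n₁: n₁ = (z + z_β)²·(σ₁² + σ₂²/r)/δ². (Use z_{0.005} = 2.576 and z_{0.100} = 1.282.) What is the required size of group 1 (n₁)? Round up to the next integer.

n₁ = 103

n₁ = (z_{α/2} + z_β)² · (σ₁² + σ₂²/r) / δ²
   = (2.576 + 1.282)² · (879² + 999²/2.5) / 495²
   = 14.8842 · (772641 + 399200.4) / 245025
   = 14.8842 · 1171841.4 / 245025
   = 71.18
Design effect: 1.44 × 71.18 = 102.51.
Round up → n₁ = 103; n₂ = r·n₁ = 2.5 × 103 = 258.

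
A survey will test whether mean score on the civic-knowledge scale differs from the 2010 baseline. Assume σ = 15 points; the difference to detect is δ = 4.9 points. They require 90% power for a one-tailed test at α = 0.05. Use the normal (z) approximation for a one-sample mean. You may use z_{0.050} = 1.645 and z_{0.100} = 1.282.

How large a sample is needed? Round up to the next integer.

n = (z_α + z_β)² · σ² / δ²
  = (1.645 + 1.282)² · 15² / 4.9²
  = 8.5673 · 225 / 24.01
  = 80.29
Round up → n = 81.

n = 81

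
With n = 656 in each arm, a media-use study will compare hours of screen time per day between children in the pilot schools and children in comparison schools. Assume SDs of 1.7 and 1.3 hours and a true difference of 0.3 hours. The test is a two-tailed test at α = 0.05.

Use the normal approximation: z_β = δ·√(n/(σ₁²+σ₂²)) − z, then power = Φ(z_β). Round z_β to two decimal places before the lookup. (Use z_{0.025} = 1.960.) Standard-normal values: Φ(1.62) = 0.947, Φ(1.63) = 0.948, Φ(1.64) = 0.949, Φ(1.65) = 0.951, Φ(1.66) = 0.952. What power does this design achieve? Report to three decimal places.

z_β = δ·√(n/(σ₁²+σ₂²)) − z_{α/2}
    = 0.3 · √(656/4.58) − 1.960
    = 0.3 · 11.96793 − 1.960
    = 3.5904 − 1.960 = 1.6304 → 1.63
Power = Φ(1.63) = 0.948.

Power ≈ 0.948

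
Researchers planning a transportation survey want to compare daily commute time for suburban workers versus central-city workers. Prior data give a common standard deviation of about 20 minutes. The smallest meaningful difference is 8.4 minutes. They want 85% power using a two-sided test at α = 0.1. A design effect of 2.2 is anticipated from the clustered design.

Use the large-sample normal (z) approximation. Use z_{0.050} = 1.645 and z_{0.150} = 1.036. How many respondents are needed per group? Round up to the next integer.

n = (z_{α/2} + z_β)² · (σ₁² + σ₂²) / δ²
  = (1.645 + 1.036)² · (2·20² = 800) / 8.4²
  = 7.1878 · 800 / 70.56
  = 81.49
Design effect: 2.2 × 81.49 = 179.29.
Round up → n = 180 per group.

n = 180 per group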